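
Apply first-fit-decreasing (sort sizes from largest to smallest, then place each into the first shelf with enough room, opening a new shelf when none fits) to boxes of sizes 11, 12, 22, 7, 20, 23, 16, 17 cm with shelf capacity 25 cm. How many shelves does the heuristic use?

Sorted descending: 23, 22, 20, 17, 16, 12, 11, 7.
  23 → shelf 1 (new)  [load 23/25]
  22 → shelf 2 (new)  [load 22/25]
  20 → shelf 3 (new)  [load 20/25]
  17 → shelf 4 (new)  [load 17/25]
  16 → shelf 5 (new)  [load 16/25]
  12 → shelf 6 (new)  [load 12/25]
  11 → shelf 6  [load 23/25]
  7 → shelf 4  [load 24/25]
6 shelves opened.

6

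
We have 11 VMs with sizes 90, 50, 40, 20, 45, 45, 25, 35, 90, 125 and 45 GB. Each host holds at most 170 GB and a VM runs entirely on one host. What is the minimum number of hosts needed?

Total = 125 + 90 + 90 + 50 + 45 + 45 + 45 + 40 + 35 + 25 + 20 = 610 GB.
Lower bound: ⌈610/170⌉ = 4 hosts.
A packing using 4 hosts:
  host 1: 125 + 45 = 170
  host 2: 90 + 50 + 25 = 165
  host 3: 90 + 45 + 35 = 170
  host 4: 45 + 40 + 20 = 105
This matches the lower bound, so 4 is optimal.

4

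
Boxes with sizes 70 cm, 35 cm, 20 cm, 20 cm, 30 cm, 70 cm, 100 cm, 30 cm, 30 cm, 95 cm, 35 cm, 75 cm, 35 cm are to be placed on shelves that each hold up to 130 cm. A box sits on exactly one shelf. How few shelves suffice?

Total = 100 + 95 + 75 + 70 + 70 + 35 + 35 + 35 + 30 + 30 + 30 + 20 + 20 = 645 cm.
Lower bound: ⌈645/130⌉ = 5 shelves.
A packing using 5 shelves:
  shelf 1: 100 + 30 = 130
  shelf 2: 95 + 35 = 130
  shelf 3: 75 + 35 + 20 = 130
  shelf 4: 70 + 35 + 20 = 125
  shelf 5: 70 + 30 + 30 = 130
This matches the lower bound, so 5 is optimal.

5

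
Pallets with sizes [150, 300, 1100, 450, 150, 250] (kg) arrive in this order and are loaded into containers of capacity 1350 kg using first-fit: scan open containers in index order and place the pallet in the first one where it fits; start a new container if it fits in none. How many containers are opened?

  150 → container 1 (new)  [load 150/1350]
  300 → container 1  [load 450/1350]
  1100 → container 2 (new)  [load 1100/1350]
  450 → container 1  [load 900/1350]
  150 → container 1  [load 1050/1350]
  250 → container 1  [load 1300/1350]
2 containers opened.

2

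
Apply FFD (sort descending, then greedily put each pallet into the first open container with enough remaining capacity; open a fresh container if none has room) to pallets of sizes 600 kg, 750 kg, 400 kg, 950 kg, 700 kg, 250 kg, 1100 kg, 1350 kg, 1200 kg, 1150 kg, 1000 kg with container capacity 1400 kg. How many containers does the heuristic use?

Sorted descending: 1350, 1200, 1150, 1100, 1000, 950, 750, 700, 600, 400, 250.
  1350 → container 1 (new)  [load 1350/1400]
  1200 → container 2 (new)  [load 1200/1400]
  1150 → container 3 (new)  [load 1150/1400]
  1100 → container 4 (new)  [load 1100/1400]
  1000 → container 5 (new)  [load 1000/1400]
  950 → container 6 (new)  [load 950/1400]
  750 → container 7 (new)  [load 750/1400]
  700 → container 8 (new)  [load 700/1400]
  600 → container 7  [load 1350/1400]
  400 → container 5  [load 1400/1400]
  250 → container 3  [load 1400/1400]
8 containers opened.

8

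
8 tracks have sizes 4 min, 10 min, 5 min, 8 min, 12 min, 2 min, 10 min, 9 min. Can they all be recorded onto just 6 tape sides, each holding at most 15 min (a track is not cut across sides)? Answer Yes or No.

Yes

A valid assignment using 5 tape sides:
  side 1: 12 + 2 = 14
  side 2: 10 + 5 = 15
  side 3: 10 + 4 = 14
  side 4: 9 = 9
  side 5: 8 = 8
That uses only 5 ≤ 6, so 6 tape sides are enough.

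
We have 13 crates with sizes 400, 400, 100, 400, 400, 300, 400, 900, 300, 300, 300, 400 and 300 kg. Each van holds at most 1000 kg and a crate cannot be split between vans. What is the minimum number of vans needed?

6

Total = 900 + 400 + 400 + 400 + 400 + 400 + 400 + 300 + 300 + 300 + 300 + 300 + 100 = 4900 kg.
Lower bound: ⌈4900/1000⌉ = 5 vans.
A packing using 6 vans:
  van 1: 900 + 100 = 1000
  van 2: 400 + 400 = 800
  van 3: 400 + 400 = 800
  van 4: 400 + 400 = 800
  van 5: 300 + 300 + 300 = 900
  van 6: 300 + 300 = 600
No arrangement into 5 vans stays within capacity, so 6 is optimal.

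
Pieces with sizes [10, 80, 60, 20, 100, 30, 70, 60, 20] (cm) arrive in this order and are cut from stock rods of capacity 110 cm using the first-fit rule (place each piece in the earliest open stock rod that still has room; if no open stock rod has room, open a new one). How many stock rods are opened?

5

  10 → stock rod 1 (new)  [load 10/110]
  80 → stock rod 1  [load 90/110]
  60 → stock rod 2 (new)  [load 60/110]
  20 → stock rod 1  [load 110/110]
  100 → stock rod 3 (new)  [load 100/110]
  30 → stock rod 2  [load 90/110]
  70 → stock rod 4 (new)  [load 70/110]
  60 → stock rod 5 (new)  [load 60/110]
  20 → stock rod 2  [load 110/110]
5 stock rods opened.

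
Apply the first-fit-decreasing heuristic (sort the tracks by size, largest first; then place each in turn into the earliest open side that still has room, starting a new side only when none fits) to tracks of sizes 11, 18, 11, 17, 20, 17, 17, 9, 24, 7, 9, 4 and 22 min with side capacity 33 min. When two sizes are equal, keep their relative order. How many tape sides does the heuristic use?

7

Sorted descending: 24, 22, 20, 18, 17, 17, 17, 11, 11, 9, 9, 7, 4.
  24 → side 1 (new)  [load 24/33]
  22 → side 2 (new)  [load 22/33]
  20 → side 3 (new)  [load 20/33]
  18 → side 4 (new)  [load 18/33]
  17 → side 5 (new)  [load 17/33]
  17 → side 6 (new)  [load 17/33]
  17 → side 7 (new)  [load 17/33]
  11 → side 2  [load 33/33]
  11 → side 3  [load 31/33]
  9 → side 1  [load 33/33]
  9 → side 4  [load 27/33]
  7 → side 5  [load 24/33]
  4 → side 4  [load 31/33]
7 tape sides opened.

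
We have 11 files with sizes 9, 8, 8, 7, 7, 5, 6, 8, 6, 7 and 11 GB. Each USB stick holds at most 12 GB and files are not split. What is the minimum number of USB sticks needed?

9

Total = 11 + 9 + 8 + 8 + 8 + 7 + 7 + 7 + 6 + 6 + 5 = 82 GB.
Lower bound: ⌈82/12⌉ = 7 USB sticks.
Also, 8 files each exceed 6 GB, and no two of those can share a USB stick, so at least 8 USB sticks are needed.
A packing using 9 USB sticks:
  USB stick 1: 11 = 11
  USB stick 2: 9 = 9
  USB stick 3: 8 = 8
  USB stick 4: 8 = 8
  USB stick 5: 8 = 8
  USB stick 6: 7 + 5 = 12
  USB stick 7: 7 = 7
  USB stick 8: 7 = 7
  USB stick 9: 6 + 6 = 12
No arrangement into 8 USB sticks stays within capacity, so 9 is optimal.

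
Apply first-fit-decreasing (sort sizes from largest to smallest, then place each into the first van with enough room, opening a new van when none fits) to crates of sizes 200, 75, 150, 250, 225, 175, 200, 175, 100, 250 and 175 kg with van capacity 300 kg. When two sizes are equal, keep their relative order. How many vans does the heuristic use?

Sorted descending: 250, 250, 225, 200, 200, 175, 175, 175, 150, 100, 75.
  250 → van 1 (new)  [load 250/300]
  250 → van 2 (new)  [load 250/300]
  225 → van 3 (new)  [load 225/300]
  200 → van 4 (new)  [load 200/300]
  200 → van 5 (new)  [load 200/300]
  175 → van 6 (new)  [load 175/300]
  175 → van 7 (new)  [load 175/300]
  175 → van 8 (new)  [load 175/300]
  150 → van 9 (new)  [load 150/300]
  100 → van 4  [load 300/300]
  75 → van 3  [load 300/300]
9 vans opened.

9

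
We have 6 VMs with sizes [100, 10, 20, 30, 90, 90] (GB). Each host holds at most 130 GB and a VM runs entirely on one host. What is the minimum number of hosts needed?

3

Total = 100 + 90 + 90 + 30 + 20 + 10 = 340 GB.
Lower bound: ⌈340/130⌉ = 3 hosts.
A packing using 3 hosts:
  host 1: 100 + 30 = 130
  host 2: 90 + 20 + 10 = 120
  host 3: 90 = 90
This matches the lower bound, so 3 is optimal.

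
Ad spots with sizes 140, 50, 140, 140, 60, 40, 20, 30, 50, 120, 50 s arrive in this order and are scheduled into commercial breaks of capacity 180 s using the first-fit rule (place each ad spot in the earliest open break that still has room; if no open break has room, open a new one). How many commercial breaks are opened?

6

  140 → break 1 (new)  [load 140/180]
  50 → break 2 (new)  [load 50/180]
  140 → break 3 (new)  [load 140/180]
  140 → break 4 (new)  [load 140/180]
  60 → break 2  [load 110/180]
  40 → break 1  [load 180/180]
  20 → break 2  [load 130/180]
  30 → break 2  [load 160/180]
  50 → break 5 (new)  [load 50/180]
  120 → break 5  [load 170/180]
  50 → break 6 (new)  [load 50/180]
6 commercial breaks opened.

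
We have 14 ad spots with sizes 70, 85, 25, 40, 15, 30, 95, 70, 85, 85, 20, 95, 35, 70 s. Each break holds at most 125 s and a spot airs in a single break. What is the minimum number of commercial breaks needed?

8

Total = 95 + 95 + 85 + 85 + 85 + 70 + 70 + 70 + 40 + 35 + 30 + 25 + 20 + 15 = 820 s.
Lower bound: ⌈820/125⌉ = 7 commercial breaks.
Also, 8 ad spots each exceed 125/2 s, and no two of those can share a break, so at least 8 commercial breaks are needed.
A packing using 8 commercial breaks:
  break 1: 95 + 30 = 125
  break 2: 95 + 25 = 120
  break 3: 85 + 40 = 125
  break 4: 85 + 35 = 120
  break 5: 85 + 20 + 15 = 120
  break 6: 70 = 70
  break 7: 70 = 70
  break 8: 70 = 70
This matches the lower bound, so 8 is optimal.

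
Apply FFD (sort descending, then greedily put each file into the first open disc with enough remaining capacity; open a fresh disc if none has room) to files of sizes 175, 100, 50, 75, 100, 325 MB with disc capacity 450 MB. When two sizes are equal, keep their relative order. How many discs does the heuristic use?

2

Sorted descending: 325, 175, 100, 100, 75, 50.
  325 → disc 1 (new)  [load 325/450]
  175 → disc 2 (new)  [load 175/450]
  100 → disc 1  [load 425/450]
  100 → disc 2  [load 275/450]
  75 → disc 2  [load 350/450]
  50 → disc 2  [load 400/450]
2 discs opened.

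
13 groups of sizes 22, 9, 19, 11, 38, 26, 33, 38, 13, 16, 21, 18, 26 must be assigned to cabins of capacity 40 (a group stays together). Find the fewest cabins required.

8

Total = 38 + 38 + 33 + 26 + 26 + 22 + 21 + 19 + 18 + 16 + 13 + 11 + 9 = 290.
Lower bound: ⌈290/40⌉ = 8 cabins.
A packing using 8 cabins:
  cabin 1: 38 = 38
  cabin 2: 38 = 38
  cabin 3: 33 = 33
  cabin 4: 26 + 13 = 39
  cabin 5: 26 + 11 = 37
  cabin 6: 22 + 18 = 40
  cabin 7: 21 + 19 = 40
  cabin 8: 16 + 9 = 25
This matches the lower bound, so 8 is optimal.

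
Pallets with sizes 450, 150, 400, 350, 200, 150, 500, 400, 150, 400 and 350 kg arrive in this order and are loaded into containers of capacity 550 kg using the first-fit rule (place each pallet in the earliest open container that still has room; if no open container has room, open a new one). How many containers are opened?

7

  450 → container 1 (new)  [load 450/550]
  150 → container 2 (new)  [load 150/550]
  400 → container 2  [load 550/550]
  350 → container 3 (new)  [load 350/550]
  200 → container 3  [load 550/550]
  150 → container 4 (new)  [load 150/550]
  500 → container 5 (new)  [load 500/550]
  400 → container 4  [load 550/550]
  150 → container 6 (new)  [load 150/550]
  400 → container 6  [load 550/550]
  350 → container 7 (new)  [load 350/550]
7 containers opened.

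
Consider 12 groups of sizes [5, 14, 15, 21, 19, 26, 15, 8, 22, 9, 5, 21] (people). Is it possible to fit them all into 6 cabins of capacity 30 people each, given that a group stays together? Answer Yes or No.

Total = 180 people; ⌈180/30⌉ = 6.
The bound of 6 does not rule out 6, but exhaustive search shows no assignment into 6 cabins of capacity 30 people exists — the minimum is 7.

No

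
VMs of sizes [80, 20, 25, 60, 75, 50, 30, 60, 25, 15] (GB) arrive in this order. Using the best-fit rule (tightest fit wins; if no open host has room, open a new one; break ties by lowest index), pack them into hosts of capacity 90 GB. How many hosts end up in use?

  80 → host 1 (new)  [load 80/90]
  20 → host 2 (new)  [load 20/90]
  25 → host 2  [load 45/90]
  60 → host 3 (new)  [load 60/90]
  75 → host 4 (new)  [load 75/90]
  50 → host 5 (new)  [load 50/90]
  30 → host 3  [load 90/90]
  60 → host 6 (new)  [load 60/90]
  25 → host 6  [load 85/90]
  15 → host 4  [load 90/90]
6 hosts opened.

6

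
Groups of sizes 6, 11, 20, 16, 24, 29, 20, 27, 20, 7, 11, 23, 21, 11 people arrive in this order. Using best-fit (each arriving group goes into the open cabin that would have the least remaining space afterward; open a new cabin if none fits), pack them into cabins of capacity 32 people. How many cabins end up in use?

10

  6 → cabin 1 (new)  [load 6/32]
  11 → cabin 1  [load 17/32]
  20 → cabin 2 (new)  [load 20/32]
  16 → cabin 3 (new)  [load 16/32]
  24 → cabin 4 (new)  [load 24/32]
  29 → cabin 5 (new)  [load 29/32]
  20 → cabin 6 (new)  [load 20/32]
  27 → cabin 7 (new)  [load 27/32]
  20 → cabin 8 (new)  [load 20/32]
  7 → cabin 4  [load 31/32]
  11 → cabin 2  [load 31/32]
  23 → cabin 9 (new)  [load 23/32]
  21 → cabin 10 (new)  [load 21/32]
  11 → cabin 10  [load 32/32]
10 cabins opened.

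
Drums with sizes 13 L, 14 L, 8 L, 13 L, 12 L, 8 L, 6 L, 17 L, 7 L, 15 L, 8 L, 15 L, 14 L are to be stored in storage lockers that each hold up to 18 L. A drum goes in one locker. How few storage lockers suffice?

10

Total = 17 + 15 + 15 + 14 + 14 + 13 + 13 + 12 + 8 + 8 + 8 + 7 + 6 = 150 L.
Lower bound: ⌈150/18⌉ = 9 storage lockers.
A packing using 10 storage lockers:
  locker 1: 17 = 17
  locker 2: 15 = 15
  locker 3: 15 = 15
  locker 4: 14 = 14
  locker 5: 14 = 14
  locker 6: 13 = 13
  locker 7: 13 = 13
  locker 8: 12 + 6 = 18
  locker 9: 8 + 8 = 16
  locker 10: 8 + 7 = 15
No arrangement into 9 storage lockers stays within capacity, so 10 is optimal.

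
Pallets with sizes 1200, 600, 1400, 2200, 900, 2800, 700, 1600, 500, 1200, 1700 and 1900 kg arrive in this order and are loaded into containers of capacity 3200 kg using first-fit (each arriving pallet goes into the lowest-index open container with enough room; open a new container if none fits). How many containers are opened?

6

  1200 → container 1 (new)  [load 1200/3200]
  600 → container 1  [load 1800/3200]
  1400 → container 1  [load 3200/3200]
  2200 → container 2 (new)  [load 2200/3200]
  900 → container 2  [load 3100/3200]
  2800 → container 3 (new)  [load 2800/3200]
  700 → container 4 (new)  [load 700/3200]
  1600 → container 4  [load 2300/3200]
  500 → container 4  [load 2800/3200]
  1200 → container 5 (new)  [load 1200/3200]
  1700 → container 5  [load 2900/3200]
  1900 → container 6 (new)  [load 1900/3200]
6 containers opened.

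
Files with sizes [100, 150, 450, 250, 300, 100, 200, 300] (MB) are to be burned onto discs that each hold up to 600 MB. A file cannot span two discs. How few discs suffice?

Total = 450 + 300 + 300 + 250 + 200 + 150 + 100 + 100 = 1850 MB.
Lower bound: ⌈1850/600⌉ = 4 discs.
A packing using 4 discs:
  disc 1: 450 + 150 = 600
  disc 2: 300 + 300 = 600
  disc 3: 250 + 200 + 100 = 550
  disc 4: 100 = 100
This matches the lower bound, so 4 is optimal.

4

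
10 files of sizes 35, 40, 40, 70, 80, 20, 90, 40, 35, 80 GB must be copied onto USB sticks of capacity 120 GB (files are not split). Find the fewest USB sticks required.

5

Total = 90 + 80 + 80 + 70 + 40 + 40 + 40 + 35 + 35 + 20 = 530 GB.
Lower bound: ⌈530/120⌉ = 5 USB sticks.
A packing using 5 USB sticks:
  USB stick 1: 90 + 20 = 110
  USB stick 2: 80 + 40 = 120
  USB stick 3: 80 + 40 = 120
  USB stick 4: 70 + 40 = 110
  USB stick 5: 35 + 35 = 70
This matches the lower bound, so 5 is optimal.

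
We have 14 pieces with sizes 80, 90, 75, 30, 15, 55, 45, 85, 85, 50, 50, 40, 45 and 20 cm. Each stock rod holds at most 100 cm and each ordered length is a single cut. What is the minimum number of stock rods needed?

9

Total = 90 + 85 + 85 + 80 + 75 + 55 + 50 + 50 + 45 + 45 + 40 + 30 + 20 + 15 = 765 cm.
Lower bound: ⌈765/100⌉ = 8 stock rods.
A packing using 9 stock rods:
  stock rod 1: 90 = 90
  stock rod 2: 85 + 15 = 100
  stock rod 3: 85 = 85
  stock rod 4: 80 + 20 = 100
  stock rod 5: 75 = 75
  stock rod 6: 55 + 45 = 100
  stock rod 7: 50 + 50 = 100
  stock rod 8: 45 + 40 = 85
  stock rod 9: 30 = 30
No arrangement into 8 stock rods stays within capacity, so 9 is optimal.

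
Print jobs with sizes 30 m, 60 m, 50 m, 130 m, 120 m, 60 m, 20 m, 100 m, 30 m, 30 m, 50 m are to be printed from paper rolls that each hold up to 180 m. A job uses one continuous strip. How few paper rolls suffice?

4

Total = 130 + 120 + 100 + 60 + 60 + 50 + 50 + 30 + 30 + 30 + 20 = 680 m.
Lower bound: ⌈680/180⌉ = 4 paper rolls.
A packing using 4 paper rolls:
  roll 1: 130 + 50 = 180
  roll 2: 120 + 60 = 180
  roll 3: 100 + 60 + 20 = 180
  roll 4: 50 + 30 + 30 + 30 = 140
This matches the lower bound, so 4 is optimal.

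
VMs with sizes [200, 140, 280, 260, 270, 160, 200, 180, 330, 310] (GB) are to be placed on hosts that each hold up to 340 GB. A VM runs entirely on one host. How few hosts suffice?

Total = 330 + 310 + 280 + 270 + 260 + 200 + 200 + 180 + 160 + 140 = 2330 GB.
Lower bound: ⌈2330/340⌉ = 7 hosts.
Also, 8 VMs each exceed 170 GB, and no two of those can share a host, so at least 8 hosts are needed.
A packing using 8 hosts:
  host 1: 330 = 330
  host 2: 310 = 310
  host 3: 280 = 280
  host 4: 270 = 270
  host 5: 260 = 260
  host 6: 200 + 140 = 340
  host 7: 200 = 200
  host 8: 180 + 160 = 340
This matches the lower bound, so 8 is optimal.

8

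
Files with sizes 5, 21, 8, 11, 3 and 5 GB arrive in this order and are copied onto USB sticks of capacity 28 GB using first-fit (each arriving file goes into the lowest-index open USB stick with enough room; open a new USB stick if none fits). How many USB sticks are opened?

2

  5 → USB stick 1 (new)  [load 5/28]
  21 → USB stick 1  [load 26/28]
  8 → USB stick 2 (new)  [load 8/28]
  11 → USB stick 2  [load 19/28]
  3 → USB stick 2  [load 22/28]
  5 → USB stick 2  [load 27/28]
2 USB sticks opened.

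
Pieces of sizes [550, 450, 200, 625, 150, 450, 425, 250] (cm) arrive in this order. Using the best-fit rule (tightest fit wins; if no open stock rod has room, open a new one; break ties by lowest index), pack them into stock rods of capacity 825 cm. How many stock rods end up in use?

5

  550 → stock rod 1 (new)  [load 550/825]
  450 → stock rod 2 (new)  [load 450/825]
  200 → stock rod 1  [load 750/825]
  625 → stock rod 3 (new)  [load 625/825]
  150 → stock rod 3  [load 775/825]
  450 → stock rod 4 (new)  [load 450/825]
  425 → stock rod 5 (new)  [load 425/825]
  250 → stock rod 2  [load 700/825]
5 stock rods opened.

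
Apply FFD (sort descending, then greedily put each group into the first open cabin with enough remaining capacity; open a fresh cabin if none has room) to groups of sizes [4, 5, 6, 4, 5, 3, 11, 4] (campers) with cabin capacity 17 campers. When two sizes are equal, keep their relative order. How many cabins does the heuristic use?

3

Sorted descending: 11, 6, 5, 5, 4, 4, 4, 3.
  11 → cabin 1 (new)  [load 11/17]
  6 → cabin 1  [load 17/17]
  5 → cabin 2 (new)  [load 5/17]
  5 → cabin 2  [load 10/17]
  4 → cabin 2  [load 14/17]
  4 → cabin 3 (new)  [load 4/17]
  4 → cabin 3  [load 8/17]
  3 → cabin 2  [load 17/17]
3 cabins opened.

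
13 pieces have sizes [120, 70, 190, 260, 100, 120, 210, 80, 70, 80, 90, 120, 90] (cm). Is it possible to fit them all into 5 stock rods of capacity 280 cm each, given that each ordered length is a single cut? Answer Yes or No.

No

Total = 1600 cm; ⌈1600/280⌉ = 6.
At least 6 stock rods are required, but only 5 are allowed.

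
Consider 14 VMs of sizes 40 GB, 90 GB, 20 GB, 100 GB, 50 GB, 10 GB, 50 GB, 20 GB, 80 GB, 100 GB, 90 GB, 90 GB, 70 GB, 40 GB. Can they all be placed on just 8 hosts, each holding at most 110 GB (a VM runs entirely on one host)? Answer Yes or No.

No

Total = 850 GB; ⌈850/110⌉ = 8.
The bound of 8 does not rule out 8, but exhaustive search shows no assignment into 8 hosts of capacity 110 GB exists — the minimum is 9.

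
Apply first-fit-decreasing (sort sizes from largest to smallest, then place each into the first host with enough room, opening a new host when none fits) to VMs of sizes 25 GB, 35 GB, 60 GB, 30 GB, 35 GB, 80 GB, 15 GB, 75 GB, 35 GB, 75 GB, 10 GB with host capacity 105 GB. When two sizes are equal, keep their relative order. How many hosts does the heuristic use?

5

Sorted descending: 80, 75, 75, 60, 35, 35, 35, 30, 25, 15, 10.
  80 → host 1 (new)  [load 80/105]
  75 → host 2 (new)  [load 75/105]
  75 → host 3 (new)  [load 75/105]
  60 → host 4 (new)  [load 60/105]
  35 → host 4  [load 95/105]
  35 → host 5 (new)  [load 35/105]
  35 → host 5  [load 70/105]
  30 → host 2  [load 105/105]
  25 → host 1  [load 105/105]
  15 → host 3  [load 90/105]
  10 → host 3  [load 100/105]
5 hosts opened.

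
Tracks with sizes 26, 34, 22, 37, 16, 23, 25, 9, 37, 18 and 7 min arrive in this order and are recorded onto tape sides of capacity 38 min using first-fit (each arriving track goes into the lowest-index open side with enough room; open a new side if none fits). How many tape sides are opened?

8

  26 → side 1 (new)  [load 26/38]
  34 → side 2 (new)  [load 34/38]
  22 → side 3 (new)  [load 22/38]
  37 → side 4 (new)  [load 37/38]
  16 → side 3  [load 38/38]
  23 → side 5 (new)  [load 23/38]
  25 → side 6 (new)  [load 25/38]
  9 → side 1  [load 35/38]
  37 → side 7 (new)  [load 37/38]
  18 → side 8 (new)  [load 18/38]
  7 → side 5  [load 30/38]
8 tape sides opened.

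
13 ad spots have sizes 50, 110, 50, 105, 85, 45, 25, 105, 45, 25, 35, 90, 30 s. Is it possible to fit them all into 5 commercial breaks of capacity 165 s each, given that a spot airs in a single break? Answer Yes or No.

Yes

A valid assignment using 5 commercial breaks:
  break 1: 110 + 50 = 160
  break 2: 105 + 50 = 155
  break 3: 105 + 35 + 25 = 165
  break 4: 90 + 45 + 30 = 165
  break 5: 85 + 45 + 25 = 155
Every load is within 165 s, so 5 commercial breaks suffice.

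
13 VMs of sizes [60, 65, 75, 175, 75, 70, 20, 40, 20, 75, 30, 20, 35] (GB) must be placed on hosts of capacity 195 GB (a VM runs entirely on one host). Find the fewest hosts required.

Total = 175 + 75 + 75 + 75 + 70 + 65 + 60 + 40 + 35 + 30 + 20 + 20 + 20 = 760 GB.
Lower bound: ⌈760/195⌉ = 4 hosts.
A packing using 4 hosts:
  host 1: 175 + 20 = 195
  host 2: 75 + 75 + 40 = 190
  host 3: 75 + 70 + 35 = 180
  host 4: 65 + 60 + 30 + 20 + 20 = 195
This matches the lower bound, so 4 is optimal.

4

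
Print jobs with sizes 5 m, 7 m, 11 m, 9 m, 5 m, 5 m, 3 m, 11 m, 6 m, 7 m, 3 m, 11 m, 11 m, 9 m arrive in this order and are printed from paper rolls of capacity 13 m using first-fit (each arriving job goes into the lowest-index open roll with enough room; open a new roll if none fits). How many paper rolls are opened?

  5 → roll 1 (new)  [load 5/13]
  7 → roll 1  [load 12/13]
  11 → roll 2 (new)  [load 11/13]
  9 → roll 3 (new)  [load 9/13]
  5 → roll 4 (new)  [load 5/13]
  5 → roll 4  [load 10/13]
  3 → roll 3  [load 12/13]
  11 → roll 5 (new)  [load 11/13]
  6 → roll 6 (new)  [load 6/13]
  7 → roll 6  [load 13/13]
  3 → roll 4  [load 13/13]
  11 → roll 7 (new)  [load 11/13]
  11 → roll 8 (new)  [load 11/13]
  9 → roll 9 (new)  [load 9/13]
9 paper rolls opened.

9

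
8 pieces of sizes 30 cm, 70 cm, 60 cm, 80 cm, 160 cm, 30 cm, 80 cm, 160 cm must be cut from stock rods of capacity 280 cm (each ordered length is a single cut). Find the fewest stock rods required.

Total = 160 + 160 + 80 + 80 + 70 + 60 + 30 + 30 = 670 cm.
Lower bound: ⌈670/280⌉ = 3 stock rods.
A packing using 3 stock rods:
  stock rod 1: 160 + 80 + 30 = 270
  stock rod 2: 160 + 80 + 30 = 270
  stock rod 3: 70 + 60 = 130
This matches the lower bound, so 3 is optimal.

3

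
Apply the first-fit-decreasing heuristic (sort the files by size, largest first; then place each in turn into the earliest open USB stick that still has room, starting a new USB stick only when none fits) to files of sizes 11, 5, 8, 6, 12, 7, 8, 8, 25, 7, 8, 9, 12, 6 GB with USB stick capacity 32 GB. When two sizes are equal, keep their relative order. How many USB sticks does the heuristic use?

5

Sorted descending: 25, 12, 12, 11, 9, 8, 8, 8, 8, 7, 7, 6, 6, 5.
  25 → USB stick 1 (new)  [load 25/32]
  12 → USB stick 2 (new)  [load 12/32]
  12 → USB stick 2  [load 24/32]
  11 → USB stick 3 (new)  [load 11/32]
  9 → USB stick 3  [load 20/32]
  8 → USB stick 2  [load 32/32]
  8 → USB stick 3  [load 28/32]
  8 → USB stick 4 (new)  [load 8/32]
  8 → USB stick 4  [load 16/32]
  7 → USB stick 1  [load 32/32]
  7 → USB stick 4  [load 23/32]
  6 → USB stick 4  [load 29/32]
  6 → USB stick 5 (new)  [load 6/32]
  5 → USB stick 5  [load 11/32]
5 USB sticks opened.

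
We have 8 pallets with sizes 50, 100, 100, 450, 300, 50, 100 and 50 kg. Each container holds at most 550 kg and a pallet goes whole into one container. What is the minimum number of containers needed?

Total = 450 + 300 + 100 + 100 + 100 + 50 + 50 + 50 = 1200 kg.
Lower bound: ⌈1200/550⌉ = 3 containers.
A packing using 3 containers:
  container 1: 450 + 100 = 550
  container 2: 300 + 100 + 100 + 50 = 550
  container 3: 50 + 50 = 100
This matches the lower bound, so 3 is optimal.

3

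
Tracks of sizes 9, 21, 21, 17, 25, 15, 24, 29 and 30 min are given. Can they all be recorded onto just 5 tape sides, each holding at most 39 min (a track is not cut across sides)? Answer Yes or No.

Total = 191 min; ⌈191/39⌉ = 5.
6 tracks each exceed half the capacity and cannot share a side, forcing at least 6 tape sides.
At least 6 tape sides are required, but only 5 are allowed.

No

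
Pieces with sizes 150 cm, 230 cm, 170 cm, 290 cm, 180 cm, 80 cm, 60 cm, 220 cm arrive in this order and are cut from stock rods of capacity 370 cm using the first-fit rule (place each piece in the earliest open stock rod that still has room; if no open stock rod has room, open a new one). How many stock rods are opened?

5

  150 → stock rod 1 (new)  [load 150/370]
  230 → stock rod 2 (new)  [load 230/370]
  170 → stock rod 1  [load 320/370]
  290 → stock rod 3 (new)  [load 290/370]
  180 → stock rod 4 (new)  [load 180/370]
  80 → stock rod 2  [load 310/370]
  60 → stock rod 2  [load 370/370]
  220 → stock rod 5 (new)  [load 220/370]
5 stock rods opened.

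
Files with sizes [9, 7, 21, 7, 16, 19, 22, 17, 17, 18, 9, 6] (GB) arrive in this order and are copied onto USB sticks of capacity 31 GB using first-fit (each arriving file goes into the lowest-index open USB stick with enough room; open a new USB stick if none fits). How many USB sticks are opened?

  9 → USB stick 1 (new)  [load 9/31]
  7 → USB stick 1  [load 16/31]
  21 → USB stick 2 (new)  [load 21/31]
  7 → USB stick 1  [load 23/31]
  16 → USB stick 3 (new)  [load 16/31]
  19 → USB stick 4 (new)  [load 19/31]
  22 → USB stick 5 (new)  [load 22/31]
  17 → USB stick 6 (new)  [load 17/31]
  17 → USB stick 7 (new)  [load 17/31]
  18 → USB stick 8 (new)  [load 18/31]
  9 → USB stick 2  [load 30/31]
  6 → USB stick 1  [load 29/31]
8 USB sticks opened.

8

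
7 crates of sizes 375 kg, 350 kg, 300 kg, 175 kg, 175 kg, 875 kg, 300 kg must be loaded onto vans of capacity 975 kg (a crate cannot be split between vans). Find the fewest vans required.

Total = 875 + 375 + 350 + 300 + 300 + 175 + 175 = 2550 kg.
Lower bound: ⌈2550/975⌉ = 3 vans.
A packing using 3 vans:
  van 1: 875 = 875
  van 2: 375 + 350 + 175 = 900
  van 3: 300 + 300 + 175 = 775
This matches the lower bound, so 3 is optimal.

3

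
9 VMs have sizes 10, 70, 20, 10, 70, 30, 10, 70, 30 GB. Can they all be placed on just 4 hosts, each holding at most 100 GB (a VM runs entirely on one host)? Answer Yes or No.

A valid assignment using 4 hosts:
  host 1: 70 + 30 = 100
  host 2: 70 + 30 = 100
  host 3: 70 + 20 + 10 = 100
  host 4: 10 + 10 = 20
Every load is within 100 GB, so 4 hosts suffice.

Yes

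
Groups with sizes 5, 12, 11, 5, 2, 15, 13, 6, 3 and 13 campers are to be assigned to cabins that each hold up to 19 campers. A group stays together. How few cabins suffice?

Total = 15 + 13 + 13 + 12 + 11 + 6 + 5 + 5 + 3 + 2 = 85 campers.
Lower bound: ⌈85/19⌉ = 5 cabins.
A packing using 5 cabins:
  cabin 1: 15 + 3 = 18
  cabin 2: 13 + 6 = 19
  cabin 3: 13 + 5 = 18
  cabin 4: 12 + 5 + 2 = 19
  cabin 5: 11 = 11
This matches the lower bound, so 5 is optimal.

5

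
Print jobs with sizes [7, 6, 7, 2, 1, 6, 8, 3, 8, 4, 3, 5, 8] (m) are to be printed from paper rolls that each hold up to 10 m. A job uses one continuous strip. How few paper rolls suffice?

Total = 8 + 8 + 8 + 7 + 7 + 6 + 6 + 5 + 4 + 3 + 3 + 2 + 1 = 68 m.
Lower bound: ⌈68/10⌉ = 7 paper rolls.
A packing using 8 paper rolls:
  roll 1: 8 + 2 = 10
  roll 2: 8 + 1 = 9
  roll 3: 8 = 8
  roll 4: 7 + 3 = 10
  roll 5: 7 + 3 = 10
  roll 6: 6 + 4 = 10
  roll 7: 6 = 6
  roll 8: 5 = 5
No arrangement into 7 paper rolls stays within capacity, so 8 is optimal.

8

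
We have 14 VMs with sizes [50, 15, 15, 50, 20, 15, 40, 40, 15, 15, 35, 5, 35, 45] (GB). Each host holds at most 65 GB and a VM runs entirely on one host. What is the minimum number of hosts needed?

7

Total = 50 + 50 + 45 + 40 + 40 + 35 + 35 + 20 + 15 + 15 + 15 + 15 + 15 + 5 = 395 GB.
Lower bound: ⌈395/65⌉ = 7 hosts.
A packing using 7 hosts:
  host 1: 50 + 15 = 65
  host 2: 50 + 15 = 65
  host 3: 45 + 20 = 65
  host 4: 40 + 15 + 5 = 60
  host 5: 40 + 15 = 55
  host 6: 35 + 15 = 50
  host 7: 35 = 35
This matches the lower bound, so 7 is optimal.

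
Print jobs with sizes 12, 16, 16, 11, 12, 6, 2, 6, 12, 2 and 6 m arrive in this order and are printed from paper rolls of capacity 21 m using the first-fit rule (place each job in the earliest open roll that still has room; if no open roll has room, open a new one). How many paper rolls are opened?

6

  12 → roll 1 (new)  [load 12/21]
  16 → roll 2 (new)  [load 16/21]
  16 → roll 3 (new)  [load 16/21]
  11 → roll 4 (new)  [load 11/21]
  12 → roll 5 (new)  [load 12/21]
  6 → roll 1  [load 18/21]
  2 → roll 1  [load 20/21]
  6 → roll 4  [load 17/21]
  12 → roll 6 (new)  [load 12/21]
  2 → roll 2  [load 18/21]
  6 → roll 5  [load 18/21]
6 paper rolls opened.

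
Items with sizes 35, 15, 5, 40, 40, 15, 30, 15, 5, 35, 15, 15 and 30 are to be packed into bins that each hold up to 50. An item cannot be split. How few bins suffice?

Total = 40 + 40 + 35 + 35 + 30 + 30 + 15 + 15 + 15 + 15 + 15 + 5 + 5 = 295.
Lower bound: ⌈295/50⌉ = 6 bins.
A packing using 7 bins:
  bin 1: 40 + 5 + 5 = 50
  bin 2: 40 = 40
  bin 3: 35 + 15 = 50
  bin 4: 35 + 15 = 50
  bin 5: 30 + 15 = 45
  bin 6: 30 + 15 = 45
  bin 7: 15 = 15
No arrangement into 6 bins stays within capacity, so 7 is optimal.

7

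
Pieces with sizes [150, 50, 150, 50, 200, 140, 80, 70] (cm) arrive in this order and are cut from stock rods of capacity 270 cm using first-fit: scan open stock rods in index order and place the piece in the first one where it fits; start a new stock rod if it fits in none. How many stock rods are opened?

4

  150 → stock rod 1 (new)  [load 150/270]
  50 → stock rod 1  [load 200/270]
  150 → stock rod 2 (new)  [load 150/270]
  50 → stock rod 1  [load 250/270]
  200 → stock rod 3 (new)  [load 200/270]
  140 → stock rod 4 (new)  [load 140/270]
  80 → stock rod 2  [load 230/270]
  70 → stock rod 3  [load 270/270]
4 stock rods opened.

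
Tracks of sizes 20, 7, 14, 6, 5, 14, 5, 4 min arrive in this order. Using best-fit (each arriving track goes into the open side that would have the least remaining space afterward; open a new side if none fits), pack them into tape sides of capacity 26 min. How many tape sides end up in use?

3

  20 → side 1 (new)  [load 20/26]
  7 → side 2 (new)  [load 7/26]
  14 → side 2  [load 21/26]
  6 → side 1  [load 26/26]
  5 → side 2  [load 26/26]
  14 → side 3 (new)  [load 14/26]
  5 → side 3  [load 19/26]
  4 → side 3  [load 23/26]
3 tape sides opened.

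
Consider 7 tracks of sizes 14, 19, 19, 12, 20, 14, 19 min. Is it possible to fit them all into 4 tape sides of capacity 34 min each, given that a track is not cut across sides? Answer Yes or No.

A valid assignment using 4 tape sides:
  side 1: 20 + 14 = 34
  side 2: 19 + 14 = 33
  side 3: 19 + 12 = 31
  side 4: 19 = 19
Every load is within 34 min, so 4 tape sides suffice.

Yes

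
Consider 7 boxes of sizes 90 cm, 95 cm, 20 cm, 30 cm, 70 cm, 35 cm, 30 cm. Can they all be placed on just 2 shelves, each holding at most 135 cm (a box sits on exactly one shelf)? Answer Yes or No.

No

Total = 370 cm; ⌈370/135⌉ = 3.
At least 3 shelves are required, but only 2 are allowed.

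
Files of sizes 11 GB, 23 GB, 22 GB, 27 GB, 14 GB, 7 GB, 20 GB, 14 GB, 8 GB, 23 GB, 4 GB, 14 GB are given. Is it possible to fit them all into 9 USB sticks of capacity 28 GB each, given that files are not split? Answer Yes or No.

A valid assignment using 8 USB sticks:
  USB stick 1: 27 = 27
  USB stick 2: 23 + 4 = 27
  USB stick 3: 23 = 23
  USB stick 4: 22 = 22
  USB stick 5: 20 + 8 = 28
  USB stick 6: 14 + 14 = 28
  USB stick 7: 14 + 11 = 25
  USB stick 8: 7 = 7
That uses only 8 ≤ 9, so 9 USB sticks are enough.

Yes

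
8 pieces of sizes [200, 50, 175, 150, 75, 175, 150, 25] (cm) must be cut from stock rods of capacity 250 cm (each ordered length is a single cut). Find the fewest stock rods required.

Total = 200 + 175 + 175 + 150 + 150 + 75 + 50 + 25 = 1000 cm.
Lower bound: ⌈1000/250⌉ = 4 stock rods.
Also, 5 pieces each exceed 125 cm, and no two of those can share a stock rod, so at least 5 stock rods are needed.
A packing using 5 stock rods:
  stock rod 1: 200 + 50 = 250
  stock rod 2: 175 + 75 = 250
  stock rod 3: 175 + 25 = 200
  stock rod 4: 150 = 150
  stock rod 5: 150 = 150
This matches the lower bound, so 5 is optimal.

5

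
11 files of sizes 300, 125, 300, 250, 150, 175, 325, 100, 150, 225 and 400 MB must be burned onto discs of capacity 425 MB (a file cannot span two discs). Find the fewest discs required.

7

Total = 400 + 325 + 300 + 300 + 250 + 225 + 175 + 150 + 150 + 125 + 100 = 2500 MB.
Lower bound: ⌈2500/425⌉ = 6 discs.
A packing using 7 discs:
  disc 1: 400 = 400
  disc 2: 325 + 100 = 425
  disc 3: 300 + 125 = 425
  disc 4: 300 = 300
  disc 5: 250 + 175 = 425
  disc 6: 225 + 150 = 375
  disc 7: 150 = 150
No arrangement into 6 discs stays within capacity, so 7 is optimal.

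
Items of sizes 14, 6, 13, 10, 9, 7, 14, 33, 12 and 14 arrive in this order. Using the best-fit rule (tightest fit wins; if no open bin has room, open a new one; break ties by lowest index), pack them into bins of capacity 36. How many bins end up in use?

5

  14 → bin 1 (new)  [load 14/36]
  6 → bin 1  [load 20/36]
  13 → bin 1  [load 33/36]
  10 → bin 2 (new)  [load 10/36]
  9 → bin 2  [load 19/36]
  7 → bin 2  [load 26/36]
  14 → bin 3 (new)  [load 14/36]
  33 → bin 4 (new)  [load 33/36]
  12 → bin 3  [load 26/36]
  14 → bin 5 (new)  [load 14/36]
5 bins opened.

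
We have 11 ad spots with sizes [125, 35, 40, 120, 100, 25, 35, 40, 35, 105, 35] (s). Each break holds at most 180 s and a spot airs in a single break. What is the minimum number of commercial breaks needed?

4

Total = 125 + 120 + 105 + 100 + 40 + 40 + 35 + 35 + 35 + 35 + 25 = 695 s.
Lower bound: ⌈695/180⌉ = 4 commercial breaks.
A packing using 4 commercial breaks:
  break 1: 125 + 40 = 165
  break 2: 120 + 35 + 25 = 180
  break 3: 105 + 40 + 35 = 180
  break 4: 100 + 35 + 35 = 170
This matches the lower bound, so 4 is optimal.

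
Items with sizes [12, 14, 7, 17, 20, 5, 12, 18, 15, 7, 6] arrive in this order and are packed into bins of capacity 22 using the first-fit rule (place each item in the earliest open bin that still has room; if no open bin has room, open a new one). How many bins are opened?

7

  12 → bin 1 (new)  [load 12/22]
  14 → bin 2 (new)  [load 14/22]
  7 → bin 1  [load 19/22]
  17 → bin 3 (new)  [load 17/22]
  20 → bin 4 (new)  [load 20/22]
  5 → bin 2  [load 19/22]
  12 → bin 5 (new)  [load 12/22]
  18 → bin 6 (new)  [load 18/22]
  15 → bin 7 (new)  [load 15/22]
  7 → bin 5  [load 19/22]
  6 → bin 7  [load 21/22]
7 bins opened.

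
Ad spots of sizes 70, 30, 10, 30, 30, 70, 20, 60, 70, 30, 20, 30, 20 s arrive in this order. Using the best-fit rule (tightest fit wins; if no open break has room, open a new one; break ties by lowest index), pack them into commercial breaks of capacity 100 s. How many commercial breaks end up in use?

6

  70 → break 1 (new)  [load 70/100]
  30 → break 1  [load 100/100]
  10 → break 2 (new)  [load 10/100]
  30 → break 2  [load 40/100]
  30 → break 2  [load 70/100]
  70 → break 3 (new)  [load 70/100]
  20 → break 2  [load 90/100]
  60 → break 4 (new)  [load 60/100]
  70 → break 5 (new)  [load 70/100]
  30 → break 3  [load 100/100]
  20 → break 5  [load 90/100]
  30 → break 4  [load 90/100]
  20 → break 6 (new)  [load 20/100]
6 commercial breaks opened.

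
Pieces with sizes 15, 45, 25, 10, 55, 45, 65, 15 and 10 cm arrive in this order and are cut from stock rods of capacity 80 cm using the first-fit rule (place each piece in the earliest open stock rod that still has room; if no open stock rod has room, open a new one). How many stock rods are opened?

4

  15 → stock rod 1 (new)  [load 15/80]
  45 → stock rod 1  [load 60/80]
  25 → stock rod 2 (new)  [load 25/80]
  10 → stock rod 1  [load 70/80]
  55 → stock rod 2  [load 80/80]
  45 → stock rod 3 (new)  [load 45/80]
  65 → stock rod 4 (new)  [load 65/80]
  15 → stock rod 3  [load 60/80]
  10 → stock rod 1  [load 80/80]
4 stock rods opened.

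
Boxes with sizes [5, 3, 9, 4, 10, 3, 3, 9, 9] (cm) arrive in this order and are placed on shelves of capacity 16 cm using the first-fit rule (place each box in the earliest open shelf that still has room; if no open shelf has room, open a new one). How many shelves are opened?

5

  5 → shelf 1 (new)  [load 5/16]
  3 → shelf 1  [load 8/16]
  9 → shelf 2 (new)  [load 9/16]
  4 → shelf 1  [load 12/16]
  10 → shelf 3 (new)  [load 10/16]
  3 → shelf 1  [load 15/16]
  3 → shelf 2  [load 12/16]
  9 → shelf 4 (new)  [load 9/16]
  9 → shelf 5 (new)  [load 9/16]
5 shelves opened.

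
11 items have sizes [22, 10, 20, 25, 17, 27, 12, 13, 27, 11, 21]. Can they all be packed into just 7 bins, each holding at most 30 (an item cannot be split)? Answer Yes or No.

Total = 205; ⌈205/30⌉ = 7.
The bound of 7 does not rule out 7, but exhaustive search shows no assignment into 7 bins of capacity 30 exists — the minimum is 8.

No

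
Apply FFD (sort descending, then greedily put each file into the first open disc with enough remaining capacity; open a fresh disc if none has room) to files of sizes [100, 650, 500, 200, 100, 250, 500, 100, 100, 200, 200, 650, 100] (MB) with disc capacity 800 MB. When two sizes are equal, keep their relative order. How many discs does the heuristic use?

Sorted descending: 650, 650, 500, 500, 250, 200, 200, 200, 100, 100, 100, 100, 100.
  650 → disc 1 (new)  [load 650/800]
  650 → disc 2 (new)  [load 650/800]
  500 → disc 3 (new)  [load 500/800]
  500 → disc 4 (new)  [load 500/800]
  250 → disc 3  [load 750/800]
  200 → disc 4  [load 700/800]
  200 → disc 5 (new)  [load 200/800]
  200 → disc 5  [load 400/800]
  100 → disc 1  [load 750/800]
  100 → disc 2  [load 750/800]
  100 → disc 4  [load 800/800]
  100 → disc 5  [load 500/800]
  100 → disc 5  [load 600/800]
5 discs opened.

5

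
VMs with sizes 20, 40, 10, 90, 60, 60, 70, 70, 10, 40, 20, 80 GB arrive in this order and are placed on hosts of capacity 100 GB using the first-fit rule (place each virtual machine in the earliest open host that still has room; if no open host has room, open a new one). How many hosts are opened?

7

  20 → host 1 (new)  [load 20/100]
  40 → host 1  [load 60/100]
  10 → host 1  [load 70/100]
  90 → host 2 (new)  [load 90/100]
  60 → host 3 (new)  [load 60/100]
  60 → host 4 (new)  [load 60/100]
  70 → host 5 (new)  [load 70/100]
  70 → host 6 (new)  [load 70/100]
  10 → host 1  [load 80/100]
  40 → host 3  [load 100/100]
  20 → host 1  [load 100/100]
  80 → host 7 (new)  [load 80/100]
7 hosts opened.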